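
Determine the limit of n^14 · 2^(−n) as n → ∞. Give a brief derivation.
lim = 0

Exponentials with base > 1 dominate every fixed polynomial: for any fixed c, n^c / 2^n → 0 as n → ∞ (e.g. by the ratio test, or by writing 2^n = e^(n ln 2) and noting e^(n ln 2) / n^c → ∞). Hence n^14 · 2^(−n) = n^14 / 2^n → 0.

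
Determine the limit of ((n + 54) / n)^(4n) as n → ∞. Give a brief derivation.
lim = e^216

Rewrite as (1 + 54/n)^(4n). By the standard limit (1 + x/n)^n → e^x, we have (1 + 54/n)^n → e^54, and raising to the 4th power gives e^216.
More precisely, ln[(1 + 54/n)^(4n)] = 4n · ln(1 + 54/n) = 4n · (54/n + O(1/n^2)) = 216 + O(1/n) → 216.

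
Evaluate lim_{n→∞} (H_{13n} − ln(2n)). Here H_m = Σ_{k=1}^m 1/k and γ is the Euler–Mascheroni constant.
lim = ln(13/2) + γ

By Euler-Maclaurin, H_m = ln m + γ + O(1/m). So
  H_{13n} − ln(2n) = ln(13n) + γ − ln(2n) + O(1/n)
                       = ln(13/2) + γ + O(1/n).
Hence the limit is ln(13/2) + γ.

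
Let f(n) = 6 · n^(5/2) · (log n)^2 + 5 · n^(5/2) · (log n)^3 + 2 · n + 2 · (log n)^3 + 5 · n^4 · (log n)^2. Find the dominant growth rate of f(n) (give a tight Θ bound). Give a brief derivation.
f(n) ∈ Θ(n^4 · (log n)^2)

Compare the terms by growth order. For large n, n^a · (log n)^b dominates n^a' · (log n)^b' iff a > a', or (a = a' and b > b'). Ranking the 5 terms shows the dominant one is 5 · n^4 · (log n)^2. Hence f(n) ∈ Θ(n^4 · (log n)^2).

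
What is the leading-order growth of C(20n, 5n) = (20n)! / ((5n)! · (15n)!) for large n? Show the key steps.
C(20n, 5n) ~ (256/27)^(5n) · sqrt(2/(3π·5n))

Write N = 5n. Apply Stirling to each factorial:
  (4N)! ~ sqrt(2π·4N) · (4N/e)^(4N),
  N! ~ sqrt(2π N) · (N/e)^N,
  (3N)! ~ sqrt(2π·3N) · (3N/e)^(3N).
The exponential factors combine to (4N)^(4N) / (N^N · (3N)^(3N)) = 4^(4N)/3^(3N) = (4^4/3^3)^N = (256/27)^N.
The square-root prefactors combine to sqrt(2π·4N) / (sqrt(2π N)·sqrt(2π·3N)) = sqrt(4 / (2π·3·N)) = sqrt(2/(3π·5n)).
Substituting N = 5n: C(20n, 5n) ~ (256/27)^(5n) · sqrt(2/(3π·5n)).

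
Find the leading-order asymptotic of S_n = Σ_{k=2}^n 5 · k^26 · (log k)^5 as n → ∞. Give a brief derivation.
S_n ~ 5 · n^27 · (log n)^5 / 27

By integral comparison, S_n = ∫_1^n 5 · x^26 · (log x)^5 dx + O(n^26 · (log n)^5). For the integral, the leading term of ∫_1^n x^26 (log x)^5 dx is n^27/27 · (log n)^5 (by repeated integration by parts; each step lowers the log-exponent and produces a relatively O(1/log n) correction). Hence S_n ~ 5 · n^27 · (log n)^5 / 27.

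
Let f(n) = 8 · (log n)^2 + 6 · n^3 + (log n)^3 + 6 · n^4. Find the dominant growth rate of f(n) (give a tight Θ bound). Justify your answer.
f(n) ∈ Θ(n^4)

Compare the terms by growth order. For large n, n^a · (log n)^b dominates n^a' · (log n)^b' iff a > a', or (a = a' and b > b'). Ranking the 4 terms shows the dominant one is 6 · n^4. Hence f(n) ∈ Θ(n^4).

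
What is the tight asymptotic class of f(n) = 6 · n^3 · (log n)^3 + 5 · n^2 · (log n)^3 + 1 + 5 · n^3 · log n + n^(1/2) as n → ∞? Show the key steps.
f(n) ∈ Θ(n^3 · (log n)^3)

Compare the terms by growth order. For large n, n^a · (log n)^b dominates n^a' · (log n)^b' iff a > a', or (a = a' and b > b'). Ranking the 5 terms shows the dominant one is 6 · n^3 · (log n)^3. Hence f(n) ∈ Θ(n^3 · (log n)^3).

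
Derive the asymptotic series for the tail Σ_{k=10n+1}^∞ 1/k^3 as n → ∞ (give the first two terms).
Σ_{k>10n} 1/k^3 = 1/(2 · (10n)^2) − 1/(2 · (10n)^3) + O(1/(10n)^4)

Compare to the integral: ∫_{10n}^∞ x^(−3) dx = [−x^(−2)/2]_{10n}^∞ = 1/((3−1)·(10n)^2). The Euler-Maclaurin correction adds −f(10n)/2 = −1/(2·(10n)^3). Euler-Maclaurin then gives
  Σ_{k>10n} 1/k^3 = ∫_{10n}^∞ dx/x^3 − 1/(2·(10n)^3) + O(1/(10n)^4).
(Equivalently this is ζ(3) − Σ_{k≤10n} 1/k^3.)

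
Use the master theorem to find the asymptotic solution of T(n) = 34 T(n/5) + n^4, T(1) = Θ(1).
T(n) = Θ(n^4)

log_5 34 ≈ 2.191. f(n) = n^4 dominates n^(log_5 34) since 4 > 2.191, and the regularity condition a·f(n/b) = 34·(n/5)^4 = (34/625)·n^4 ≤ c·f(n) holds with c = 34/625 ≈ 0.0544 < 1. So this is Case 3: T(n) = Θ(f(n)) = Θ(n^4).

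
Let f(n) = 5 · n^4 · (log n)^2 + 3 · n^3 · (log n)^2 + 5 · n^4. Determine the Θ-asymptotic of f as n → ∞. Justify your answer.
f(n) ∈ Θ(n^4 · (log n)^2)

Compare the terms by growth order. For large n, n^a · (log n)^b dominates n^a' · (log n)^b' iff a > a', or (a = a' and b > b'). Ranking the 3 terms shows the dominant one is 5 · n^4 · (log n)^2. Hence f(n) ∈ Θ(n^4 · (log n)^2).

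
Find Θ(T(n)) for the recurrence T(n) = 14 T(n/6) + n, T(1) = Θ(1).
T(n) = Θ(n^(log_6 14))

Master theorem: compare f(n) = n to n^(log_6 14) where log_6 14 ≈ 1.473. Since 1 < log_6 14, we have f(n) = O(n^(log_6 14 − ε)) for some ε > 0 — Case 1. Hence T(n) = Θ(n^(log_6 14)).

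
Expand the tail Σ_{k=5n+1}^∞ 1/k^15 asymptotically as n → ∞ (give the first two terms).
Σ_{k>5n} 1/k^15 = 1/(14 · (5n)^14) − 1/(2 · (5n)^15) + O(1/(5n)^16)

Compare to the integral: ∫_{5n}^∞ x^(−15) dx = [−x^(−14)/14]_{5n}^∞ = 1/((15−1)·(5n)^14). The Euler-Maclaurin correction adds −f(5n)/2 = −1/(2·(5n)^15). Euler-Maclaurin then gives
  Σ_{k>5n} 1/k^15 = ∫_{5n}^∞ dx/x^15 − 1/(2·(5n)^15) + O(1/(5n)^16).
(Equivalently this is ζ(15) − Σ_{k≤5n} 1/k^15.)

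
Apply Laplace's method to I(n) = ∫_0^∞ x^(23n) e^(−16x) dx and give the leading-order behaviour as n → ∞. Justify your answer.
I(n) ~ (sqrt(2π·23n) / 16) · (23n/(16e))^(23n)

Write the integrand as exp(23n ln x − 16x) and set f(x) = 23n ln x − 16x. Then f'(x) = 23n/x − 16 = 0 at x* = 23n/16, and f''(x*) = −23n/x*^2 = −16^2/(23n). Laplace's method (interior maximum) gives
  I(n) ~ e^(f(x*)) · sqrt(2π / |f''(x*)|)
        = exp(23n ln(23n/16) − 23n) · sqrt(2π · 23n / 16^2)
        = (23n/16)^(23n) e^(−23n) · sqrt(2π·23n) / 16
        = (sqrt(2π·23n) / 16) · (23n/(16e))^(23n).
This matches Γ(23n+1)/16^(23n+1) with Stirling applied to Γ.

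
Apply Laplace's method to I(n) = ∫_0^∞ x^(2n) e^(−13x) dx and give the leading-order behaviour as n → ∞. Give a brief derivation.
I(n) ~ (sqrt(2π·2n) / 13) · (2n/(13e))^(2n)

Write the integrand as exp(2n ln x − 13x) and set f(x) = 2n ln x − 13x. Then f'(x) = 2n/x − 13 = 0 at x* = 2n/13, and f''(x*) = −2n/x*^2 = −13^2/(2n). Laplace's method (interior maximum) gives
  I(n) ~ e^(f(x*)) · sqrt(2π / |f''(x*)|)
        = exp(2n ln(2n/13) − 2n) · sqrt(2π · 2n / 13^2)
        = (2n/13)^(2n) e^(−2n) · sqrt(2π·2n) / 13
        = (sqrt(2π·2n) / 13) · (2n/(13e))^(2n).
This matches Γ(2n+1)/13^(2n+1) with Stirling applied to Γ.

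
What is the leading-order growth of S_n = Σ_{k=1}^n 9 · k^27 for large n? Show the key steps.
S_n ~ 9 · n^28 / 28

By integral comparison (Euler-Maclaurin), Σ_{k=1}^n 9 · k^27 = 9 · ∫_0^n x^27 dx + O(n^27) = 9 · n^28/28 + O(n^27). (Equivalently, Faulhaber's formula gives the same leading term.)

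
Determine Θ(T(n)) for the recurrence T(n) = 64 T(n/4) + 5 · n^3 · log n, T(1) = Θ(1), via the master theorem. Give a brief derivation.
T(n) = Θ(n^3 · (log n)^2)

Here log_4 64 = 3 and f(n) = 5 · n^3 · log n = Θ(n^(log_4 64) · (log n)^1). This is the extended Case 2 of the master theorem (f matches the critical exponent up to log factors), giving T(n) = Θ(n^(log_4 64) · (log n)^(1+1)) = Θ(n^3 · (log n)^2).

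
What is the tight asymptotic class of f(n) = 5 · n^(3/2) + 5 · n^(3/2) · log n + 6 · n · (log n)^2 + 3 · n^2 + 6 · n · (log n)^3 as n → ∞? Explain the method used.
f(n) ∈ Θ(n^2)

Compare the terms by growth order. For large n, n^a · (log n)^b dominates n^a' · (log n)^b' iff a > a', or (a = a' and b > b'). Ranking the 5 terms shows the dominant one is 3 · n^2. Hence f(n) ∈ Θ(n^2).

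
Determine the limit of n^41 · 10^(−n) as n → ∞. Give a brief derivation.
lim = 0

Exponentials with base > 1 dominate every fixed polynomial: for any fixed c, n^c / 10^n → 0 as n → ∞ (e.g. by the ratio test, or by writing 10^n = e^(n ln 10) and noting e^(n ln 10) / n^c → ∞). Hence n^41 · 10^(−n) = n^41 / 10^n → 0.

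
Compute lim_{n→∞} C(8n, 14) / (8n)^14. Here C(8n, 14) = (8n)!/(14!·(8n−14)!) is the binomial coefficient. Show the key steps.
lim = 1/14! = 1/87178291200

With N = 8n → ∞: C(N, 14) / N^14 = [N(N−1)…(N−13)] / (14! · N^14) = (1/14!) · 1 · (1 − 1/(8n)) · … · (1 − 13/(8n)). Each factor → 1 as N → ∞, so the limit is 1/14! = 1/87178291200.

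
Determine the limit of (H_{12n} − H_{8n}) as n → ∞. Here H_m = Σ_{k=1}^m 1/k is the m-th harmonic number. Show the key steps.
lim = ln(12/8) = ln(3/2)

Euler-Maclaurin gives H_m = ln m + γ + 1/(2m) + O(1/m^2). The γ and O(1/m) terms cancel in the difference:
  H_{12n} − H_{8n} = ln(12n) − ln(8n) + O(1/n) = ln(12/8) + O(1/n).
Hence the limit is ln(12/8) = ln(3/2).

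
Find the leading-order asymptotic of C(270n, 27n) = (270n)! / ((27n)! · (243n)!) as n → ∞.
C(270n, 27n) ~ (10000000000/387420489)^(27n) · sqrt(5/(9π·27n))

Write N = 27n. Apply Stirling to each factorial:
  (10N)! ~ sqrt(2π·10N) · (10N/e)^(10N),
  N! ~ sqrt(2π N) · (N/e)^N,
  (9N)! ~ sqrt(2π·9N) · (9N/e)^(9N).
The exponential factors combine to (10N)^(10N) / (N^N · (9N)^(9N)) = 10^(10N)/9^(9N) = (10^10/9^9)^N = (10000000000/387420489)^N.
The square-root prefactors combine to sqrt(2π·10N) / (sqrt(2π N)·sqrt(2π·9N)) = sqrt(10 / (2π·9·N)) = sqrt(5/(9π·27n)).
Substituting N = 27n: C(270n, 27n) ~ (10000000000/387420489)^(27n) · sqrt(5/(9π·27n)).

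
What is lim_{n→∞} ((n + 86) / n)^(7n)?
lim = e^602

Rewrite as (1 + 86/n)^(7n). By the standard limit (1 + x/n)^n → e^x, we have (1 + 86/n)^n → e^86, and raising to the 7th power gives e^602.
More precisely, ln[(1 + 86/n)^(7n)] = 7n · ln(1 + 86/n) = 7n · (86/n + O(1/n^2)) = 602 + O(1/n) → 602.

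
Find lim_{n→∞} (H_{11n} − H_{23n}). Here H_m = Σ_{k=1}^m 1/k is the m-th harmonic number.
lim = ln(11/23)

Euler-Maclaurin gives H_m = ln m + γ + 1/(2m) + O(1/m^2). The γ and O(1/m) terms cancel in the difference:
  H_{11n} − H_{23n} = ln(11n) − ln(23n) + O(1/n) = ln(11/23) + O(1/n).
Hence the limit is ln(11/23).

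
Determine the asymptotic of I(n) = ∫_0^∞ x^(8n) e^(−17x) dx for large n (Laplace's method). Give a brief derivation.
I(n) ~ (sqrt(2π·8n) / 17) · (8n/(17e))^(8n)

Write the integrand as exp(8n ln x − 17x) and set f(x) = 8n ln x − 17x. Then f'(x) = 8n/x − 17 = 0 at x* = 8n/17, and f''(x*) = −8n/x*^2 = −17^2/(8n). Laplace's method (interior maximum) gives
  I(n) ~ e^(f(x*)) · sqrt(2π / |f''(x*)|)
        = exp(8n ln(8n/17) − 8n) · sqrt(2π · 8n / 17^2)
        = (8n/17)^(8n) e^(−8n) · sqrt(2π·8n) / 17
        = (sqrt(2π·8n) / 17) · (8n/(17e))^(8n).
This matches Γ(8n+1)/17^(8n+1) with Stirling applied to Γ.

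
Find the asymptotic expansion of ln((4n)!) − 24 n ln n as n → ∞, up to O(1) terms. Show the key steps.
ln((4n)!) − 24 n ln n = −20 n ln n + 4(ln 4 − 1) n + (1/2) ln(2π·4n) + O(1/n)

Stirling: ln((4n)!) = 4n ln(4n) − 4n + (1/2) ln(2π·4n) + O(1/n).
Expand 4n ln(4n) = 4n (ln n + ln 4) = 4n ln n + 4n ln 4.
Subtract 24n ln n: leading term is (4 − 24) n ln n = −20 n ln n. The next term is 4n ln 4 − 4n = 4(ln 4 − 1) n. Then the (1/2) ln(2π·4n) correction.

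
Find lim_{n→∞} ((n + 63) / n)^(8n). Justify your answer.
lim = e^504

Rewrite as (1 + 63/n)^(8n). By the standard limit (1 + x/n)^n → e^x, we have (1 + 63/n)^n → e^63, and raising to the 8th power gives e^504.
More precisely, ln[(1 + 63/n)^(8n)] = 8n · ln(1 + 63/n) = 8n · (63/n + O(1/n^2)) = 504 + O(1/n) → 504.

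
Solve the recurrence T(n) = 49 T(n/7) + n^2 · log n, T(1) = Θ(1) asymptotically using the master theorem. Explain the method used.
T(n) = Θ(n^2 · (log n)^2)

Here log_7 49 = 2 and f(n) = n^2 · log n = Θ(n^(log_7 49) · (log n)^1). This is the extended Case 2 of the master theorem (f matches the critical exponent up to log factors), giving T(n) = Θ(n^(log_7 49) · (log n)^(1+1)) = Θ(n^2 · (log n)^2).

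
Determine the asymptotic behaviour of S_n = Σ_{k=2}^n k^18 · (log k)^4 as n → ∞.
S_n ~ n^19 · (log n)^4 / 19

By integral comparison, S_n = ∫_1^n x^18 · (log x)^4 dx + O(n^18 · (log n)^4). For the integral, the leading term of ∫_1^n x^18 (log x)^4 dx is n^19/19 · (log n)^4 (by repeated integration by parts; each step lowers the log-exponent and produces a relatively O(1/log n) correction). Hence S_n ~ n^19 · (log n)^4 / 19.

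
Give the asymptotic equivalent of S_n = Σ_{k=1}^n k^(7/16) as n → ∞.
S_n ~ (16/23) · n^(23/16)

Integral comparison: Σ_{k=1}^n k^(7/16) = ∫_0^n x^(7/16) dx + O(n^(7/16)). The integral is n^(1 + 7/16) / (1 + 7/16) = n^((7+16)/16) / ((7+16)/16) = (16/23) · n^(23/16).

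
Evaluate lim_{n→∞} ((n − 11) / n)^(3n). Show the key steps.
lim = e^(−33)

Rewrite as (1 − 11/n)^(3n). By the standard limit (1 + x/n)^n → e^x, we have (1 − 11/n)^n → e^(−11), and raising to the 3rd power gives e^(−33).
More precisely, ln[(1 − 11/n)^(3n)] = 3n · ln(1 − 11/n) = 3n · (-11/n + O(1/n^2)) = -33 + O(1/n) → -33.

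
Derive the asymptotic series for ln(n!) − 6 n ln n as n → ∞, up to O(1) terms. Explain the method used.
ln(n!) − 6 n ln n = −5 n ln n − n + (1/2) ln(2π n) + O(1/n)

Stirling: ln((n)!) = n ln(n) − n + (1/2) ln(2π·n) + O(1/n).
Here n ln(n) = n ln n.
Subtract 6n ln n: leading term is (1 − 6) n ln n = −5 n ln n. The next term is −n. Then the (1/2) ln(2π·n) correction.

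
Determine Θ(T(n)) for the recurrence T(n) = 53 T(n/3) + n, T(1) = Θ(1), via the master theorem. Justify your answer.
T(n) = Θ(n^(log_3 53))

Master theorem: compare f(n) = n to n^(log_3 53) where log_3 53 ≈ 3.614. Since 1 < log_3 53, we have f(n) = O(n^(log_3 53 − ε)) for some ε > 0 — Case 1. Hence T(n) = Θ(n^(log_3 53)).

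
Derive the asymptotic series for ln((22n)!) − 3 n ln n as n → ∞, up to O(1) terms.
ln((22n)!) − 3 n ln n = 19 n ln n + 22(ln 22 − 1) n + (1/2) ln(2π·22n) + O(1/n)

Stirling: ln((22n)!) = 22n ln(22n) − 22n + (1/2) ln(2π·22n) + O(1/n).
Expand 22n ln(22n) = 22n (ln n + ln 22) = 22n ln n + 22n ln 22.
Subtract 3n ln n: leading term is (22 − 3) n ln n = 19 n ln n. The next term is 22n ln 22 − 22n = 22(ln 22 − 1) n. Then the (1/2) ln(2π·22n) correction.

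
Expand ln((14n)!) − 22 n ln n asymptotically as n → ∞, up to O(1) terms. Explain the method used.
ln((14n)!) − 22 n ln n = −8 n ln n + 14(ln 14 − 1) n + (1/2) ln(2π·14n) + O(1/n)

Stirling: ln((14n)!) = 14n ln(14n) − 14n + (1/2) ln(2π·14n) + O(1/n).
Expand 14n ln(14n) = 14n (ln n + ln 14) = 14n ln n + 14n ln 14.
Subtract 22n ln n: leading term is (14 − 22) n ln n = −8 n ln n. The next term is 14n ln 14 − 14n = 14(ln 14 − 1) n. Then the (1/2) ln(2π·14n) correction.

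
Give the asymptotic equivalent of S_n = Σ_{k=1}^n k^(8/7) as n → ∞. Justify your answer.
S_n ~ (7/15) · n^(15/7)

Integral comparison: Σ_{k=1}^n k^(8/7) = ∫_0^n x^(8/7) dx + O(n^(8/7)). The integral is n^(1 + 8/7) / (1 + 8/7) = n^((8+7)/7) / ((8+7)/7) = (7/15) · n^(15/7).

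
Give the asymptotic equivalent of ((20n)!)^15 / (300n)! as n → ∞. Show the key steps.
((20n)!)^15/(300n)! ~ ((2π·20n)^(14/2) / sqrt(15)) · 15^(−15·20n)  →  0

Write N = 20n. Stirling: N! ~ sqrt(2π N)(N/e)^N and (15N)! ~ sqrt(2π·15N)·(15N/e)^(15N).
  (N!)^15/(15N)! ~ (2π N)^(15/2) (N/e)^(15N) / [sqrt(2π·15N) (15N/e)^(15N)]
     = (2π N)^(15/2) / sqrt(2π·15N) · (N/(15N))^(15N)
     = (2π N)^((15−1)/2) / sqrt(15) · 15^(−15N).
Since 15^15 > 1, the factor 15^(−15N) decays exponentially, so the ratio → 0. Substituting N = 20n gives the stated form.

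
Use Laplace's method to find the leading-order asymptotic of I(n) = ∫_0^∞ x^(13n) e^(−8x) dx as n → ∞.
I(n) ~ (sqrt(2π·13n) / 8) · (13n/(8e))^(13n)

Write the integrand as exp(13n ln x − 8x) and set f(x) = 13n ln x − 8x. Then f'(x) = 13n/x − 8 = 0 at x* = 13n/8, and f''(x*) = −13n/x*^2 = −8^2/(13n). Laplace's method (interior maximum) gives
  I(n) ~ e^(f(x*)) · sqrt(2π / |f''(x*)|)
        = exp(13n ln(13n/8) − 13n) · sqrt(2π · 13n / 8^2)
        = (13n/8)^(13n) e^(−13n) · sqrt(2π·13n) / 8
        = (sqrt(2π·13n) / 8) · (13n/(8e))^(13n).
This matches Γ(13n+1)/8^(13n+1) with Stirling applied to Γ.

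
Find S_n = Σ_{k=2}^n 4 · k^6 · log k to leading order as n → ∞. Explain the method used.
S_n ~ 4 · n^7 log n / 7 − 4 · n^7 / 49

By integral comparison, S_n = ∫_1^n 4 · x^6 · log x dx + O(n^6 · log n). For the integral, ∫ x^6 log x dx = n^7 log n / 7 − n^7/49 (integration by parts). Hence S_n ~ 4 · n^7 log n / 7 − 4 · n^7 / 49.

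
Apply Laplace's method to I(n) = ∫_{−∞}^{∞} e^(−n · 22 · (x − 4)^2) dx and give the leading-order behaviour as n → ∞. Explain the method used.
I(n) = sqrt(π/(22n))

Here φ(x) = 22 · (x − 4)^2 has its unique minimum at x* = 4 with φ(x*) = 0 and φ''(x*) = 44. Laplace's method gives
  I(n) ~ e^(−n φ(x*)) · sqrt(2π / (n · φ''(x*))) = sqrt(2π / (44n)) = sqrt(π/(22n)).
This is exact: substituting u = (x − 4)·sqrt(22n) gives I(n) = (1/sqrt(22n)) ∫_{−∞}^{∞} e^(−u^2) du = sqrt(π/(22n)).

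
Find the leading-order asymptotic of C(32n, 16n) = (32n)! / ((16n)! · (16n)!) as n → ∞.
C(32n, 16n) ~ (4)^(16n) · sqrt(1/(π·16n))

Write N = 16n. Apply Stirling to each factorial:
  (2N)! ~ sqrt(2π·2N) · (2N/e)^(2N),
  N! ~ sqrt(2π N) · (N/e)^N,
  (1N)! ~ sqrt(2π·1N) · (1N/e)^(1N).
The exponential factors combine to (2N)^(2N) / (N^N · (1N)^(1N)) = 2^(2N)/1^(1N) = (2^2/1^1)^N = (4)^N.
The square-root prefactors combine to sqrt(2π·2N) / (sqrt(2π N)·sqrt(2π·1N)) = sqrt(2 / (2π·1·N)) = sqrt(1/(π·16n)).
Substituting N = 16n: C(32n, 16n) ~ (4)^(16n) · sqrt(1/(π·16n)).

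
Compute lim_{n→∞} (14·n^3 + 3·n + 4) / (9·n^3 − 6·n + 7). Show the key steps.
lim = 14/9

For large n the leading n^3 terms dominate both numerator and denominator. Dividing top and bottom by n^3, every other term tends to 0, leaving 14/9.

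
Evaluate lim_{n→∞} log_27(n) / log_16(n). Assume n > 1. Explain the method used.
lim = ln(16) / ln(27) = log_27(16)

Change of base: log_27(n) = ln n / ln 27 and log_16(n) = ln n / ln 16. The ratio is (ln n / ln 27) · (ln 16 / ln n) = ln 16 / ln 27, a constant independent of n. So the limit is ln 16 / ln 27 = log_27(16).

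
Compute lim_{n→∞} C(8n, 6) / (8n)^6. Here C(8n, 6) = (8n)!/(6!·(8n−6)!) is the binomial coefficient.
lim = 1/6! = 1/720

With N = 8n → ∞: C(N, 6) / N^6 = [N(N−1)…(N−5)] / (6! · N^6) = (1/6!) · 1 · (1 − 1/(8n)) · … · (1 − 5/(8n)). Each factor → 1 as N → ∞, so the limit is 1/6! = 1/720.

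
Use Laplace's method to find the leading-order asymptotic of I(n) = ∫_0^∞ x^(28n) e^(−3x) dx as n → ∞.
I(n) ~ (sqrt(2π·28n) / 3) · (28n/(3e))^(28n)

Write the integrand as exp(28n ln x − 3x) and set f(x) = 28n ln x − 3x. Then f'(x) = 28n/x − 3 = 0 at x* = 28n/3, and f''(x*) = −28n/x*^2 = −3^2/(28n). Laplace's method (interior maximum) gives
  I(n) ~ e^(f(x*)) · sqrt(2π / |f''(x*)|)
        = exp(28n ln(28n/3) − 28n) · sqrt(2π · 28n / 3^2)
        = (28n/3)^(28n) e^(−28n) · sqrt(2π·28n) / 3
        = (sqrt(2π·28n) / 3) · (28n/(3e))^(28n).
This matches Γ(28n+1)/3^(28n+1) with Stirling applied to Γ.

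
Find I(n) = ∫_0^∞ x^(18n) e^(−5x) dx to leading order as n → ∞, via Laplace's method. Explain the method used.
I(n) ~ (sqrt(2π·18n) / 5) · (18n/(5e))^(18n)

Write the integrand as exp(18n ln x − 5x) and set f(x) = 18n ln x − 5x. Then f'(x) = 18n/x − 5 = 0 at x* = 18n/5, and f''(x*) = −18n/x*^2 = −5^2/(18n). Laplace's method (interior maximum) gives
  I(n) ~ e^(f(x*)) · sqrt(2π / |f''(x*)|)
        = exp(18n ln(18n/5) − 18n) · sqrt(2π · 18n / 5^2)
        = (18n/5)^(18n) e^(−18n) · sqrt(2π·18n) / 5
        = (sqrt(2π·18n) / 5) · (18n/(5e))^(18n).
This matches Γ(18n+1)/5^(18n+1) with Stirling applied to Γ.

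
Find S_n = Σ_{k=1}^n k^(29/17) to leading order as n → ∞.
S_n ~ (17/46) · n^(46/17)

Integral comparison: Σ_{k=1}^n k^(29/17) = ∫_0^n x^(29/17) dx + O(n^(29/17)). The integral is n^(1 + 29/17) / (1 + 29/17) = n^((29+17)/17) / ((29+17)/17) = (17/46) · n^(46/17).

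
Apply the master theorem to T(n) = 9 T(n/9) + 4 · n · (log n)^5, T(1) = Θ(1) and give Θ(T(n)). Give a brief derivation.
T(n) = Θ(n · (log n)^6)

Here log_9 9 = 1 and f(n) = 4 · n · (log n)^5 = Θ(n^(log_9 9) · (log n)^5). This is the extended Case 2 of the master theorem (f matches the critical exponent up to log factors), giving T(n) = Θ(n^(log_9 9) · (log n)^(5+1)) = Θ(n · (log n)^6).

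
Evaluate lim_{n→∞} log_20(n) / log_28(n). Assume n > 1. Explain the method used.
lim = ln(28) / ln(20) = log_20(28)

Change of base: log_20(n) = ln n / ln 20 and log_28(n) = ln n / ln 28. The ratio is (ln n / ln 20) · (ln 28 / ln n) = ln 28 / ln 20, a constant independent of n. So the limit is ln 28 / ln 20 = log_20(28).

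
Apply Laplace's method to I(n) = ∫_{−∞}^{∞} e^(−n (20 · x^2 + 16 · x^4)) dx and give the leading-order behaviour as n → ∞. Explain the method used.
I(n) ~ sqrt(π/(20n))

φ(x) = 20 · x^2 + 16 · x^4 has its unique global minimum at x* = 0 (since φ'(x) = 40x + 64x^3 = 0 only at x = 0 for real x with both coefficients positive, and φ → ∞ as |x| → ∞). At x* = 0, φ(0) = 0 and φ''(0) = 40. Laplace's method then gives
  I(n) ~ sqrt(2π / (n · φ''(0))) · e^(−n φ(0)) = sqrt(2π / (40n)) = sqrt(π/(20n)).
The 16 · x^4 term contributes only at subleading order (an O(1/n) relative correction).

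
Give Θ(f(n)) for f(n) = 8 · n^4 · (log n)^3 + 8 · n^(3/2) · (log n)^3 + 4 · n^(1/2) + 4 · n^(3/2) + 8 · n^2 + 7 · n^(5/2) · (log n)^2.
f(n) ∈ Θ(n^4 · (log n)^3)

Compare the terms by growth order. For large n, n^a · (log n)^b dominates n^a' · (log n)^b' iff a > a', or (a = a' and b > b'). Ranking the 6 terms shows the dominant one is 8 · n^4 · (log n)^3. Hence f(n) ∈ Θ(n^4 · (log n)^3).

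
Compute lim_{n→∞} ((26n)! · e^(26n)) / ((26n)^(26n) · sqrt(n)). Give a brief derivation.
lim = sqrt(2π·26)

Stirling: (26n)! ~ sqrt(2π·26n) · (26n/e)^(26n). Hence
  (26n)! · e^(26n) / (26n)^(26n) ~ sqrt(2π·26n).
Dividing by sqrt(n): sqrt(2π·26n) / sqrt(n) = sqrt(2π·26) · n^((1−1)/2), so the limit is sqrt(2π·26).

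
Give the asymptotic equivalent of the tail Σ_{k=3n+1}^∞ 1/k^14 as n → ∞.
Σ_{k>3n} 1/k^14 ~ 1/(13 · (3n)^13)

Compare to the integral: ∫_{3n}^∞ x^(−14) dx = [−x^(−13)/13]_{3n}^∞ = 1/((14−1)·(3n)^13). Euler-Maclaurin then gives
  Σ_{k>3n} 1/k^14 = ∫_{3n}^∞ dx/x^14 − 1/(2·(3n)^14) + O(1/(3n)^15).
(Equivalently this is ζ(14) − Σ_{k≤3n} 1/k^14.)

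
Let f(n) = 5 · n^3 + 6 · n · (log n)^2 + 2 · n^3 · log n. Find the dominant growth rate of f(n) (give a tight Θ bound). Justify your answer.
f(n) ∈ Θ(n^3 · log n)

Compare the terms by growth order. For large n, n^a · (log n)^b dominates n^a' · (log n)^b' iff a > a', or (a = a' and b > b'). Ranking the 3 terms shows the dominant one is 2 · n^3 · log n. Hence f(n) ∈ Θ(n^3 · log n).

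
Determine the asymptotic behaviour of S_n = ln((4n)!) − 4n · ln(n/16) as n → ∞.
S_n ~ 4n · (ln 64 − 1) + O(ln n)

Stirling: ln((4n)!) = 4n ln(4n) − 4n + O(ln n).
  S_n = 4n ln(4n) − 4n − 4n ln(n/16) + O(ln n)
      = 4n ln(4n) − 4n ln n + 4n ln 16 − 4n + O(ln n)
      = 4n ln 4 + 4n ln 16 − 4n + O(ln n)
      = 4n (ln 64 − 1) + O(ln n).
Numerically ln(64) − 1 ≈ 3.1589.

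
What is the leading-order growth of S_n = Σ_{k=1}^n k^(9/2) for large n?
S_n ~ (2/11) · n^(11/2)

Integral comparison: Σ_{k=1}^n k^(9/2) = ∫_0^n x^(9/2) dx + O(n^(9/2)). The integral is n^(1 + 9/2) / (1 + 9/2) = n^((9+2)/2) / ((9+2)/2) = (2/11) · n^(11/2).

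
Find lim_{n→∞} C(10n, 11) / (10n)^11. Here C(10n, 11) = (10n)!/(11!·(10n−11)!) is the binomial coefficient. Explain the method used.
lim = 1/11! = 1/39916800

With N = 10n → ∞: C(N, 11) / N^11 = [N(N−1)…(N−10)] / (11! · N^11) = (1/11!) · 1 · (1 − 1/(10n)) · … · (1 − 10/(10n)). Each factor → 1 as N → ∞, so the limit is 1/11! = 1/39916800.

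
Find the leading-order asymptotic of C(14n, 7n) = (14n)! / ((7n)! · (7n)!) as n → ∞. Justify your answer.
C(14n, 7n) ~ (4)^(7n) · sqrt(1/(π·7n))

Write N = 7n. Apply Stirling to each factorial:
  (2N)! ~ sqrt(2π·2N) · (2N/e)^(2N),
  N! ~ sqrt(2π N) · (N/e)^N,
  (1N)! ~ sqrt(2π·1N) · (1N/e)^(1N).
The exponential factors combine to (2N)^(2N) / (N^N · (1N)^(1N)) = 2^(2N)/1^(1N) = (2^2/1^1)^N = (4)^N.
The square-root prefactors combine to sqrt(2π·2N) / (sqrt(2π N)·sqrt(2π·1N)) = sqrt(2 / (2π·1·N)) = sqrt(1/(π·7n)).
Substituting N = 7n: C(14n, 7n) ~ (4)^(7n) · sqrt(1/(π·7n)).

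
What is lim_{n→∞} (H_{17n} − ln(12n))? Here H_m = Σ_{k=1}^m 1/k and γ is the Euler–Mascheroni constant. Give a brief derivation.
lim = ln(17/12) + γ

By Euler-Maclaurin, H_m = ln m + γ + O(1/m). So
  H_{17n} − ln(12n) = ln(17n) + γ − ln(12n) + O(1/n)
                       = ln(17/12) + γ + O(1/n).
Hence the limit is ln(17/12) + γ.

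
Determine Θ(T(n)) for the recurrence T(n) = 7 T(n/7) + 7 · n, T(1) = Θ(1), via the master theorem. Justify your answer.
T(n) = Θ(n log n)

log_7 7 = 1, and f(n) = 7 · n = Θ(n^(log_7 7)). This is Case 2 of the master theorem: T(n) = Θ(f(n) · log n) = Θ(n log n).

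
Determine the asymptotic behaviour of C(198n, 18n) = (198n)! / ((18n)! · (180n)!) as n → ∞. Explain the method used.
C(198n, 18n) ~ (285311670611/10000000000)^(18n) · sqrt(11/(20π·18n))

Write N = 18n. Apply Stirling to each factorial:
  (11N)! ~ sqrt(2π·11N) · (11N/e)^(11N),
  N! ~ sqrt(2π N) · (N/e)^N,
  (10N)! ~ sqrt(2π·10N) · (10N/e)^(10N).
The exponential factors combine to (11N)^(11N) / (N^N · (10N)^(10N)) = 11^(11N)/10^(10N) = (11^11/10^10)^N = (285311670611/10000000000)^N.
The square-root prefactors combine to sqrt(2π·11N) / (sqrt(2π N)·sqrt(2π·10N)) = sqrt(11 / (2π·10·N)) = sqrt(11/(20π·18n)).
Substituting N = 18n: C(198n, 18n) ~ (285311670611/10000000000)^(18n) · sqrt(11/(20π·18n)).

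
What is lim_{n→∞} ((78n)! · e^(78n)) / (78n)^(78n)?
lim = ∞

Stirling: (78n)! ~ sqrt(2π·78n) · (78n/e)^(78n). Hence
  (78n)! · e^(78n) / (78n)^(78n) ~ sqrt(2π·78n) = sqrt(2π·78) · sqrt(n) → ∞.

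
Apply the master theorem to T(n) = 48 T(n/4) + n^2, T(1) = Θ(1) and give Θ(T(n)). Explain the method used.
T(n) = Θ(n^(log_4 48))

Master theorem: compare f(n) = n^2 to n^(log_4 48) where log_4 48 ≈ 2.792. Since 2 < log_4 48, we have f(n) = O(n^(log_4 48 − ε)) for some ε > 0 — Case 1. Hence T(n) = Θ(n^(log_4 48)).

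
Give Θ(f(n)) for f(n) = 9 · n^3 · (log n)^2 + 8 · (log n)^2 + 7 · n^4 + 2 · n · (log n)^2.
f(n) ∈ Θ(n^4)

Compare the terms by growth order. For large n, n^a · (log n)^b dominates n^a' · (log n)^b' iff a > a', or (a = a' and b > b'). Ranking the 4 terms shows the dominant one is 7 · n^4. Hence f(n) ∈ Θ(n^4).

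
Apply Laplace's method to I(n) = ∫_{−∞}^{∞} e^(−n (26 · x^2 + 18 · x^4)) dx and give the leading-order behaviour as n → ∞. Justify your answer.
I(n) ~ sqrt(π/(26n))

φ(x) = 26 · x^2 + 18 · x^4 has its unique global minimum at x* = 0 (since φ'(x) = 52x + 72x^3 = 0 only at x = 0 for real x with both coefficients positive, and φ → ∞ as |x| → ∞). At x* = 0, φ(0) = 0 and φ''(0) = 52. Laplace's method then gives
  I(n) ~ sqrt(2π / (n · φ''(0))) · e^(−n φ(0)) = sqrt(2π / (52n)) = sqrt(π/(26n)).
The 18 · x^4 term contributes only at subleading order (an O(1/n) relative correction).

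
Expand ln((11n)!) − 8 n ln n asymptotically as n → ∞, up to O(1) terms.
ln((11n)!) − 8 n ln n = 3 n ln n + 11(ln 11 − 1) n + (1/2) ln(2π·11n) + O(1/n)

Stirling: ln((11n)!) = 11n ln(11n) − 11n + (1/2) ln(2π·11n) + O(1/n).
Expand 11n ln(11n) = 11n (ln n + ln 11) = 11n ln n + 11n ln 11.
Subtract 8n ln n: leading term is (11 − 8) n ln n = 3 n ln n. The next term is 11n ln 11 − 11n = 11(ln 11 − 1) n. Then the (1/2) ln(2π·11n) correction.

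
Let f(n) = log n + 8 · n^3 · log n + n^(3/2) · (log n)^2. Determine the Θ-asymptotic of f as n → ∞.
f(n) ∈ Θ(n^3 · log n)

Compare the terms by growth order. For large n, n^a · (log n)^b dominates n^a' · (log n)^b' iff a > a', or (a = a' and b > b'). Ranking the 3 terms shows the dominant one is 8 · n^3 · log n. Hence f(n) ∈ Θ(n^3 · log n).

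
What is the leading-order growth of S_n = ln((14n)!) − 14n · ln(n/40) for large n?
S_n ~ 14n · (ln 560 − 1) + O(ln n)

Stirling: ln((14n)!) = 14n ln(14n) − 14n + O(ln n).
  S_n = 14n ln(14n) − 14n − 14n ln(n/40) + O(ln n)
      = 14n ln(14n) − 14n ln n + 14n ln 40 − 14n + O(ln n)
      = 14n ln 14 + 14n ln 40 − 14n + O(ln n)
      = 14n (ln 560 − 1) + O(ln n).
Numerically ln(560) − 1 ≈ 5.3279.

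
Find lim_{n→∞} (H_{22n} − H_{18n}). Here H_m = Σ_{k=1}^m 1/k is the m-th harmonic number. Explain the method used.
lim = ln(22/18) = ln(11/9)

Euler-Maclaurin gives H_m = ln m + γ + 1/(2m) + O(1/m^2). The γ and O(1/m) terms cancel in the difference:
  H_{22n} − H_{18n} = ln(22n) − ln(18n) + O(1/n) = ln(22/18) + O(1/n).
Hence the limit is ln(22/18) = ln(11/9).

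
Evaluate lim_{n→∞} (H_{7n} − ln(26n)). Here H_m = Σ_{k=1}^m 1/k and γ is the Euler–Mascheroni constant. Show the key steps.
lim = ln(7/26) + γ

By Euler-Maclaurin, H_m = ln m + γ + O(1/m). So
  H_{7n} − ln(26n) = ln(7n) + γ − ln(26n) + O(1/n)
                       = ln(7/26) + γ + O(1/n).
Hence the limit is ln(7/26) + γ.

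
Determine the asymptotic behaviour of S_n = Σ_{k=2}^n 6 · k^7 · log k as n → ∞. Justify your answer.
S_n ~ 3 · n^8 log n / 4 − 3 · n^8 / 32

By integral comparison, S_n = ∫_1^n 6 · x^7 · log x dx + O(n^7 · log n). For the integral, ∫ x^7 log x dx = n^8 log n / 8 − n^8/64 (integration by parts). Hence S_n ~ 3 · n^8 log n / 4 − 3 · n^8 / 32.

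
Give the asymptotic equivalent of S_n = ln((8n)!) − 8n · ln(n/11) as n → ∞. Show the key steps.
S_n ~ 8n · (ln 88 − 1) + O(ln n)

Stirling: ln((8n)!) = 8n ln(8n) − 8n + O(ln n).
  S_n = 8n ln(8n) − 8n − 8n ln(n/11) + O(ln n)
      = 8n ln(8n) − 8n ln n + 8n ln 11 − 8n + O(ln n)
      = 8n ln 8 + 8n ln 11 − 8n + O(ln n)
      = 8n (ln 88 − 1) + O(ln n).
Numerically ln(88) − 1 ≈ 3.4773.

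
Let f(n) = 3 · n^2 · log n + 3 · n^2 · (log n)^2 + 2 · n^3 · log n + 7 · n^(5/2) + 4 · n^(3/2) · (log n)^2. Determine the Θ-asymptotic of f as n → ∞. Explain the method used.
f(n) ∈ Θ(n^3 · log n)

Compare the terms by growth order. For large n, n^a · (log n)^b dominates n^a' · (log n)^b' iff a > a', or (a = a' and b > b'). Ranking the 5 terms shows the dominant one is 2 · n^3 · log n. Hence f(n) ∈ Θ(n^3 · log n).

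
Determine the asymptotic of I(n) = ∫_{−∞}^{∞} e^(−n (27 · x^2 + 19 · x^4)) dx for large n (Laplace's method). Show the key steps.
I(n) ~ sqrt(π/(27n))

φ(x) = 27 · x^2 + 19 · x^4 has its unique global minimum at x* = 0 (since φ'(x) = 54x + 76x^3 = 0 only at x = 0 for real x with both coefficients positive, and φ → ∞ as |x| → ∞). At x* = 0, φ(0) = 0 and φ''(0) = 54. Laplace's method then gives
  I(n) ~ sqrt(2π / (n · φ''(0))) · e^(−n φ(0)) = sqrt(2π / (54n)) = sqrt(π/(27n)).
The 19 · x^4 term contributes only at subleading order (an O(1/n) relative correction).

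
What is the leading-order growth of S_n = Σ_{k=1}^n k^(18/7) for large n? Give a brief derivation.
S_n ~ (7/25) · n^(25/7)

Integral comparison: Σ_{k=1}^n k^(18/7) = ∫_0^n x^(18/7) dx + O(n^(18/7)). The integral is n^(1 + 18/7) / (1 + 18/7) = n^((18+7)/7) / ((18+7)/7) = (7/25) · n^(25/7).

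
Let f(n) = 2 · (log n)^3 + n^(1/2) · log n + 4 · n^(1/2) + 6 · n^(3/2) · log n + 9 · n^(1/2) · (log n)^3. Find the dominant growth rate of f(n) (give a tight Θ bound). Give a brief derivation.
f(n) ∈ Θ(n^(3/2) · log n)

Compare the terms by growth order. For large n, n^a · (log n)^b dominates n^a' · (log n)^b' iff a > a', or (a = a' and b > b'). Ranking the 5 terms shows the dominant one is 6 · n^(3/2) · log n. Hence f(n) ∈ Θ(n^(3/2) · log n).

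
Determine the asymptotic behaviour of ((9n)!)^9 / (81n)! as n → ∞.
((9n)!)^9/(81n)! ~ ((2π·9n)^(8/2) / 3) · 9^(−9·9n)  →  0

Write N = 9n. Stirling: N! ~ sqrt(2π N)(N/e)^N and (9N)! ~ sqrt(2π·9N)·(9N/e)^(9N).
  (N!)^9/(9N)! ~ (2π N)^(9/2) (N/e)^(9N) / [sqrt(2π·9N) (9N/e)^(9N)]
     = (2π N)^(9/2) / sqrt(2π·9N) · (N/(9N))^(9N)
     = (2π N)^((9−1)/2) / 3 · 9^(−9N).
Since 9^9 > 1, the factor 9^(−9N) decays exponentially, so the ratio → 0. Substituting N = 9n gives the stated form.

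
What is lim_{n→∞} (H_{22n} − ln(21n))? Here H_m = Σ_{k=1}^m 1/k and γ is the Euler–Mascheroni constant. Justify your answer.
lim = ln(22/21) + γ

By Euler-Maclaurin, H_m = ln m + γ + O(1/m). So
  H_{22n} − ln(21n) = ln(22n) + γ − ln(21n) + O(1/n)
                       = ln(22/21) + γ + O(1/n).
Hence the limit is ln(22/21) + γ.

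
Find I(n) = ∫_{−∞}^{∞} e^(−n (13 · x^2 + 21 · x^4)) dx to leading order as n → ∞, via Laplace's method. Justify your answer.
I(n) ~ sqrt(π/(13n))

φ(x) = 13 · x^2 + 21 · x^4 has its unique global minimum at x* = 0 (since φ'(x) = 26x + 84x^3 = 0 only at x = 0 for real x with both coefficients positive, and φ → ∞ as |x| → ∞). At x* = 0, φ(0) = 0 and φ''(0) = 26. Laplace's method then gives
  I(n) ~ sqrt(2π / (n · φ''(0))) · e^(−n φ(0)) = sqrt(2π / (26n)) = sqrt(π/(13n)).
The 21 · x^4 term contributes only at subleading order (an O(1/n) relative correction).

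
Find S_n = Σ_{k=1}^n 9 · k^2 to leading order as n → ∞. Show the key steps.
S_n ~ 3 · n^3

By integral comparison (Euler-Maclaurin), Σ_{k=1}^n 9 · k^2 = 9 · ∫_0^n x^2 dx + O(n^2) = 9 · n^3/3 = 3 · n^3 + O(n^2). (Equivalently, Faulhaber's formula gives the same leading term.)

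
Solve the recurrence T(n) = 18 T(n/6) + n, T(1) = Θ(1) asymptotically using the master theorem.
T(n) = Θ(n^(log_6 18))

Master theorem: compare f(n) = n to n^(log_6 18) where log_6 18 ≈ 1.613. Since 1 < log_6 18, we have f(n) = O(n^(log_6 18 − ε)) for some ε > 0 — Case 1. Hence T(n) = Θ(n^(log_6 18)).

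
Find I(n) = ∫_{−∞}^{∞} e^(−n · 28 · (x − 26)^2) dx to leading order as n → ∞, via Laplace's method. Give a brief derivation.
I(n) = sqrt(π/(28n))

Here φ(x) = 28 · (x − 26)^2 has its unique minimum at x* = 26 with φ(x*) = 0 and φ''(x*) = 56. Laplace's method gives
  I(n) ~ e^(−n φ(x*)) · sqrt(2π / (n · φ''(x*))) = sqrt(2π / (56n)) = sqrt(π/(28n)).
This is exact: substituting u = (x − 26)·sqrt(28n) gives I(n) = (1/sqrt(28n)) ∫_{−∞}^{∞} e^(−u^2) du = sqrt(π/(28n)).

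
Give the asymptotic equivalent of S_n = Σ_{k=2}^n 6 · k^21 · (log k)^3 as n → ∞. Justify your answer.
S_n ~ 3 · n^22 · (log n)^3 / 11

By integral comparison, S_n = ∫_1^n 6 · x^21 · (log x)^3 dx + O(n^21 · (log n)^3). For the integral, the leading term of ∫_1^n x^21 (log x)^3 dx is n^22/22 · (log n)^3 (by repeated integration by parts; each step lowers the log-exponent and produces a relatively O(1/log n) correction). Hence S_n ~ 3 · n^22 · (log n)^3 / 11.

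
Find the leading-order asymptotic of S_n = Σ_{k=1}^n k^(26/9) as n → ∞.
S_n ~ (9/35) · n^(35/9)

Integral comparison: Σ_{k=1}^n k^(26/9) = ∫_0^n x^(26/9) dx + O(n^(26/9)). The integral is n^(1 + 26/9) / (1 + 26/9) = n^((26+9)/9) / ((26+9)/9) = (9/35) · n^(35/9).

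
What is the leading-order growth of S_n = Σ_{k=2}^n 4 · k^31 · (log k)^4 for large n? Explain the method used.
S_n ~ n^32 · (log n)^4 / 8

By integral comparison, S_n = ∫_1^n 4 · x^31 · (log x)^4 dx + O(n^31 · (log n)^4). For the integral, the leading term of ∫_1^n x^31 (log x)^4 dx is n^32/32 · (log n)^4 (by repeated integration by parts; each step lowers the log-exponent and produces a relatively O(1/log n) correction). Hence S_n ~ n^32 · (log n)^4 / 8.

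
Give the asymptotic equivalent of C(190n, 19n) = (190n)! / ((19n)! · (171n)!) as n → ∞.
C(190n, 19n) ~ (10000000000/387420489)^(19n) · sqrt(5/(9π·19n))

Write N = 19n. Apply Stirling to each factorial:
  (10N)! ~ sqrt(2π·10N) · (10N/e)^(10N),
  N! ~ sqrt(2π N) · (N/e)^N,
  (9N)! ~ sqrt(2π·9N) · (9N/e)^(9N).
The exponential factors combine to (10N)^(10N) / (N^N · (9N)^(9N)) = 10^(10N)/9^(9N) = (10^10/9^9)^N = (10000000000/387420489)^N.
The square-root prefactors combine to sqrt(2π·10N) / (sqrt(2π N)·sqrt(2π·9N)) = sqrt(10 / (2π·9·N)) = sqrt(5/(9π·19n)).
Substituting N = 19n: C(190n, 19n) ~ (10000000000/387420489)^(19n) · sqrt(5/(9π·19n)).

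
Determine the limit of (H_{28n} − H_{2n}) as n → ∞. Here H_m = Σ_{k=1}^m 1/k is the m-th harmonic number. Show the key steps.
lim = ln(28/2) = ln 14

Euler-Maclaurin gives H_m = ln m + γ + 1/(2m) + O(1/m^2). The γ and O(1/m) terms cancel in the difference:
  H_{28n} − H_{2n} = ln(28n) − ln(2n) + O(1/n) = ln(28/2) + O(1/n).
Hence the limit is ln(28/2) = ln 14.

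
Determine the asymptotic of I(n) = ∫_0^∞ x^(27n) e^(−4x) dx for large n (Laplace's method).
I(n) ~ (sqrt(2π·27n) / 4) · (27n/(4e))^(27n)

Write the integrand as exp(27n ln x − 4x) and set f(x) = 27n ln x − 4x. Then f'(x) = 27n/x − 4 = 0 at x* = 27n/4, and f''(x*) = −27n/x*^2 = −4^2/(27n). Laplace's method (interior maximum) gives
  I(n) ~ e^(f(x*)) · sqrt(2π / |f''(x*)|)
        = exp(27n ln(27n/4) − 27n) · sqrt(2π · 27n / 4^2)
        = (27n/4)^(27n) e^(−27n) · sqrt(2π·27n) / 4
        = (sqrt(2π·27n) / 4) · (27n/(4e))^(27n).
This matches Γ(27n+1)/4^(27n+1) with Stirling applied to Γ.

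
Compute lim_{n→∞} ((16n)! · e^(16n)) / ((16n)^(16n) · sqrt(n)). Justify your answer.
lim = sqrt(2π·16)

Stirling: (16n)! ~ sqrt(2π·16n) · (16n/e)^(16n). Hence
  (16n)! · e^(16n) / (16n)^(16n) ~ sqrt(2π·16n).
Dividing by sqrt(n): sqrt(2π·16n) / sqrt(n) = sqrt(2π·16) · n^((1−1)/2), so the limit is sqrt(2π·16).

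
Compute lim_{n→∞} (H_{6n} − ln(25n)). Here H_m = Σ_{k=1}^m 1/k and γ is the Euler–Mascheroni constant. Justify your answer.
lim = ln(6/25) + γ

By Euler-Maclaurin, H_m = ln m + γ + O(1/m). So
  H_{6n} − ln(25n) = ln(6n) + γ − ln(25n) + O(1/n)
                       = ln(6/25) + γ + O(1/n).
Hence the limit is ln(6/25) + γ.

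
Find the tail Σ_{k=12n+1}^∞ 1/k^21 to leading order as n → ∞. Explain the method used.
Σ_{k>12n} 1/k^21 ~ 1/(20 · (12n)^20)

Compare to the integral: ∫_{12n}^∞ x^(−21) dx = [−x^(−20)/20]_{12n}^∞ = 1/((21−1)·(12n)^20). Euler-Maclaurin then gives
  Σ_{k>12n} 1/k^21 = ∫_{12n}^∞ dx/x^21 − 1/(2·(12n)^21) + O(1/(12n)^22).
(Equivalently this is ζ(21) − Σ_{k≤12n} 1/k^21.)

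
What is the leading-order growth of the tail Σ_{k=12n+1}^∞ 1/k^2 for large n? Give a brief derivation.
Σ_{k>12n} 1/k^2 ~ 1/(1 · (12n))

Compare to the integral: ∫_{12n}^∞ x^(−2) dx = [−x^(−1)/1]_{12n}^∞ = 1/((2−1)·(12n)). Euler-Maclaurin then gives
  Σ_{k>12n} 1/k^2 = ∫_{12n}^∞ dx/x^2 − 1/(2·(12n)^2) + O(1/(12n)^3).
(Equivalently this is ζ(2) − Σ_{k≤12n} 1/k^2.)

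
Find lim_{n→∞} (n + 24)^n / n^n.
lim = e^24

Rewrite as (1 + 24/n)^(n). By the standard limit (1 + x/n)^n → e^x, we have (1 + 24/n)^n → e^24, and raising to the 1st power gives e^24.
More precisely, ln[(1 + 24/n)^(n)] = n · ln(1 + 24/n) = n · (24/n + O(1/n^2)) = 24 + O(1/n) → 24.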